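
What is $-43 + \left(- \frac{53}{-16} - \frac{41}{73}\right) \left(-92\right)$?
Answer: $- \frac{86455}{292} \approx -296.08$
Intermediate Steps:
$-43 + \left(- \frac{53}{-16} - \frac{41}{73}\right) \left(-92\right) = -43 + \left(\left(-53\right) \left(- \frac{1}{16}\right) - \frac{41}{73}\right) \left(-92\right) = -43 + \left(\frac{53}{16} - \frac{41}{73}\right) \left(-92\right) = -43 + \frac{3213}{1168} \left(-92\right) = -43 - \frac{73899}{292} = - \frac{86455}{292}$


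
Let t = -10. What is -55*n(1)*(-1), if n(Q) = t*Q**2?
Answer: -550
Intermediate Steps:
n(Q) = -10*Q**2
-55*n(1)*(-1) = -(-550)*1**2*(-1) = -(-550)*(-1) = -55*(-10)*(-1) = 550*(-1) = -550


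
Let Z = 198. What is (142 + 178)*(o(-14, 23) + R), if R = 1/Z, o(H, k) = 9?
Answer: 285280/99 ≈ 2881.6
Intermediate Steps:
R = 1/198 ≈ 0.0050505
(142 + 178)*(o(-14, 23) + R) = (142 + 178)*(9 + 1/198) = 320*(1783/198) = 285280/99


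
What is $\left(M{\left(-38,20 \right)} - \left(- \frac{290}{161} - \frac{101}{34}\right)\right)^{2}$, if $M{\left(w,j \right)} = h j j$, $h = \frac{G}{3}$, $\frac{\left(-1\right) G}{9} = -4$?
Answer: $\frac{691759486345041}{29964676} \approx 2.3086 \cdot 10^{7}$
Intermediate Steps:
$G = 36$ ($G = \left(-9\right) \left(-4\right) = 36$)
$h = 12$ ($h = \frac{36}{3} = 36 \cdot \frac{1}{3} = 12$)
$M{\left(w,j \right)} = 12 j^{2}$ ($M{\left(w,j \right)} = 12 j j = 12 j^{2}$)
$\left(M{\left(-38,20 \right)} - \left(- \frac{290}{161} - \frac{101}{34}\right)\right)^{2} = \left(12 \cdot 20^{2} - \left(- \frac{290}{161} - \frac{101}{34}\right)\right)^{2} = \left(12 \cdot 400 - - \frac{26121}{5474}\right)^{2} = \left(4800 + \left(\frac{290}{161} + \frac{101}{34}\right)\right)^{2} = \left(4800 + \frac{26121}{5474}\right)^{2} = \left(\frac{26301321}{5474}\right)^{2} = \frac{691759486345041}{29964676}$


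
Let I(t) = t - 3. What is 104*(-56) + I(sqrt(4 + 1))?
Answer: -5827 + sqrt(5) ≈ -5824.8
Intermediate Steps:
I(t) = -3 + t
104*(-56) + I(sqrt(4 + 1)) = 104*(-56) + (-3 + sqrt(4 + 1)) = -5824 + (-3 + sqrt(5)) = -5827 + sqrt(5)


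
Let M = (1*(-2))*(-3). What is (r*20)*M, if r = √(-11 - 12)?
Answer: 120*I*√23 ≈ 575.5*I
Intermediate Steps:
r = I*√23 (r = √(-23) = I*√23 ≈ 4.7958*I)
M = 6 (M = -2*(-3) = 6)
(r*20)*M = ((I*√23)*20)*6 = (20*I*√23)*6 = 120*I*√23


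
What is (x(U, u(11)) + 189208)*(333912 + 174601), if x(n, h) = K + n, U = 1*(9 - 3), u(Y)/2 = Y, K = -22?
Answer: 96206591496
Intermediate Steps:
u(Y) = 2*Y
U = 6 (U = 1*6 = 6)
x(n, h) = -22 + n
(x(U, u(11)) + 189208)*(333912 + 174601) = ((-22 + 6) + 189208)*(333912 + 174601) = (-16 + 189208)*508513 = 189192*508513 = 96206591496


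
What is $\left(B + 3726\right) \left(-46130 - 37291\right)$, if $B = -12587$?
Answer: $739193481$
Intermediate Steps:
$\left(B + 3726\right) \left(-46130 - 37291\right) = \left(-12587 + 3726\right) \left(-46130 - 37291\right) = \left(-8861\right) \left(-83421\right) = 739193481$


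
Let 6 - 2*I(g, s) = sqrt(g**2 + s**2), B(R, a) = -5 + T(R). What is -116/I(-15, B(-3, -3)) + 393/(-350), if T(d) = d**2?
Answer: 81327/14350 + 232*sqrt(241)/205 ≈ 23.236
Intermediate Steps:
B(R, a) = -5 + R**2
I(g, s) = 3 - sqrt(g**2 + s**2)/2
-116/I(-15, B(-3, -3)) + 393/(-350) = -116/(3 - sqrt((-15)**2 + (-5 + (-3)**2)**2)/2) + 393/(-350) = -116/(3 - sqrt(225 + (-5 + 9)**2)/2) + 393*(-1/350) = -116/(3 - sqrt(225 + 4**2)/2) - 393/350 = -116/(3 - sqrt(225 + 16)/2) - 393/350 = -116/(3 - sqrt(241)/2) - 393/350 = -393/350 - 116/(3 - sqrt(241)/2)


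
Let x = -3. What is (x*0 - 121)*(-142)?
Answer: 17182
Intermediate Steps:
(x*0 - 121)*(-142) = (-3*0 - 121)*(-142) = (0 - 121)*(-142) = -121*(-142) = 17182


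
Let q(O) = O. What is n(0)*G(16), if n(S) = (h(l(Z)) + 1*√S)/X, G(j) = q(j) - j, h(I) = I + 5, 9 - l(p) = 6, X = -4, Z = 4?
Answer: 0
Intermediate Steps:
l(p) = 3 (l(p) = 9 - 1*6 = 9 - 6 = 3)
h(I) = 5 + I
G(j) = 0 (G(j) = j - j = 0)
n(S) = -2 - √S/4 (n(S) = ((5 + 3) + 1*√S)/(-4) = (8 + √S)*(-¼) = -2 - √S/4)
n(0)*G(16) = (-2 - √0/4)*0 = (-2 - ¼*0)*0 = (-2 + 0)*0 = -2*0 = 0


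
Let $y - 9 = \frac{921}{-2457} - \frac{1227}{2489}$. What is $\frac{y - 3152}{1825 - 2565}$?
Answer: $\frac{6408746249}{1508483340} \approx 4.2485$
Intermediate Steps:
$y = \frac{16577383}{2038491}$ ($y = 9 + \left(\frac{921}{-2457} - \frac{1227}{2489}\right) = 9 + \left(921 \left(- \frac{1}{2457}\right) - \frac{1227}{2489}\right) = 9 - \frac{1769036}{2038491} = \frac{16577383}{2038491} \approx 8.1322$)
$\frac{y - 3152}{1825 - 2565} = \frac{\frac{16577383}{2038491} - 3152}{1825 - 2565} = - \frac{6408746249}{2038491 \left(-740\right)} = \left(- \frac{6408746249}{2038491}\right) \left(- \frac{1}{740}\right) = \frac{6408746249}{1508483340}$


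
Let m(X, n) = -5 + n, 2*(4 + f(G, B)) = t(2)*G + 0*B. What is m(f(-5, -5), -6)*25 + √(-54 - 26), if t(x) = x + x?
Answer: -275 + 4*I*√5 ≈ -275.0 + 8.9443*I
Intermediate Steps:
t(x) = 2*x
f(G, B) = -4 + 2*G (f(G, B) = -4 + ((2*2)*G + 0*B)/2 = -4 + (4*G + 0)/2 = -4 + (4*G)/2 = -4 + 2*G)
m(f(-5, -5), -6)*25 + √(-54 - 26) = (-5 - 6)*25 + √(-54 - 26) = -11*25 + √(-80) = -275 + 4*I*√5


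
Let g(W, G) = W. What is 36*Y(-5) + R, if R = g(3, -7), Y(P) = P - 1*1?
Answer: -213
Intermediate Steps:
Y(P) = -1 + P (Y(P) = P - 1 = -1 + P)
R = 3
36*Y(-5) + R = 36*(-1 - 5) + 3 = 36*(-6) + 3 = -216 + 3 = -213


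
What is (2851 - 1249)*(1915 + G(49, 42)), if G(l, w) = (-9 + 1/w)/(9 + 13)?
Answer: 472345161/154 ≈ 3.0672e+6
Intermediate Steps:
G(l, w) = -9/22 + 1/(22*w) (G(l, w) = (-9 + 1/w)/22 = (-9 + 1/w)*(1/22) = -9/22 + 1/(22*w))
(2851 - 1249)*(1915 + G(49, 42)) = (2851 - 1249)*(1915 + (1/22)*(1 - 9*42)/42) = 1602*(1915 + (1/22)*(1/42)*(1 - 378)) = 1602*(1915 + (1/22)*(1/42)*(-377)) = 1602*(1915 - 377/924) = 1602*(1769083/924) = 472345161/154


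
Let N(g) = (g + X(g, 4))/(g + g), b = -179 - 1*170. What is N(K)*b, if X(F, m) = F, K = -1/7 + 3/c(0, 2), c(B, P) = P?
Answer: -349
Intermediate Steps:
K = 19/14 (K = -1/7 + 3/2 = -1*⅐ + 3*(½) = -⅐ + 3/2 = 19/14 ≈ 1.3571)
b = -349 (b = -179 - 170 = -349)
N(g) = 1 (N(g) = (g + g)/(g + g) = (2*g)/((2*g)) = (2*g)*(1/(2*g)) = 1)
N(K)*b = 1*(-349) = -349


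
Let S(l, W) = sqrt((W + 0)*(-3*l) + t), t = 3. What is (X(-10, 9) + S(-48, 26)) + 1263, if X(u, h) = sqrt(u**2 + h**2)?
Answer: 1263 + sqrt(181) + sqrt(3747) ≈ 1337.7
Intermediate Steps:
S(l, W) = sqrt(3 - 3*W*l) (S(l, W) = sqrt((W + 0)*(-3*l) + 3) = sqrt(W*(-3*l) + 3) = sqrt(-3*W*l + 3) = sqrt(3 - 3*W*l))
X(u, h) = sqrt(h**2 + u**2)
(X(-10, 9) + S(-48, 26)) + 1263 = (sqrt(9**2 + (-10)**2) + sqrt(3 - 3*26*(-48))) + 1263 = (sqrt(81 + 100) + sqrt(3 + 3744)) + 1263 = (sqrt(181) + sqrt(3747)) + 1263 = 1263 + sqrt(181) + sqrt(3747)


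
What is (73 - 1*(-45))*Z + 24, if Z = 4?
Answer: 496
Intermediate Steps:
(73 - 1*(-45))*Z + 24 = (73 - 1*(-45))*4 + 24 = (73 + 45)*4 + 24 = 118*4 + 24 = 472 + 24 = 496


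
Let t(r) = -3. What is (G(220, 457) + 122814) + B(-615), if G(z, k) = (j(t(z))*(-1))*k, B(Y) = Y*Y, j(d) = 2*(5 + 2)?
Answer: 494641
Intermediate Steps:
j(d) = 14 (j(d) = 2*7 = 14)
B(Y) = Y²
G(z, k) = -14*k (G(z, k) = (14*(-1))*k = -14*k)
(G(220, 457) + 122814) + B(-615) = (-14*457 + 122814) + (-615)² = (-6398 + 122814) + 378225 = 116416 + 378225 = 494641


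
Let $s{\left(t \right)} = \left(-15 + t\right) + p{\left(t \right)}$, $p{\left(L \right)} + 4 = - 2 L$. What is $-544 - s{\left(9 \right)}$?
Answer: $-516$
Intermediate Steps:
$p{\left(L \right)} = -4 - 2 L$
$s{\left(t \right)} = -19 - t$ ($s{\left(t \right)} = \left(-15 + t\right) - \left(4 + 2 t\right) = -19 - t$)
$-544 - s{\left(9 \right)} = -544 - \left(-19 - 9\right) = -544 - -28 = -544 + 28 = -516$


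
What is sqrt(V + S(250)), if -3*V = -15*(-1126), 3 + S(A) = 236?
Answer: I*sqrt(5397) ≈ 73.464*I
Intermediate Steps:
S(A) = 233 (S(A) = -3 + 236 = 233)
V = -5630 (V = -(-5)*(-1126) = -1/3*16890 = -5630)
sqrt(V + S(250)) = sqrt(-5630 + 233) = sqrt(-5397) = I*sqrt(5397)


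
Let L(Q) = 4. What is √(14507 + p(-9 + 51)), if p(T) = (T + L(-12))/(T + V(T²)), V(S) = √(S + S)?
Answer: √(6398070 + 6397587*√2)/(21*√(1 + √2)) ≈ 120.45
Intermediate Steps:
V(S) = √2*√S (V(S) = √(2*S) = √2*√S)
p(T) = (4 + T)/(T + √2*√(T²)) (p(T) = (T + 4)/(T + √2*√(T²)) = (4 + T)/(T + √2*√(T²)))
√(14507 + p(-9 + 51)) = √(14507 + (4 + (-9 + 51))/((-9 + 51) + √2*√((-9 + 51)²))) = √(14507 + (4 + 42)/(42 + √2*√(42²))) = √(14507 + 46/(42 + √2*√1764)) = √(14507 + 46/(42 + √2*42)) = √(14507 + 46/(42 + 42*√2))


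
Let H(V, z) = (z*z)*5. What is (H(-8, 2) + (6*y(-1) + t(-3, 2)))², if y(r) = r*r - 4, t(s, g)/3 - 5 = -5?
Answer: 4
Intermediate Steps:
t(s, g) = 0 (t(s, g) = 15 + 3*(-5) = 15 - 15 = 0)
y(r) = -4 + r² (y(r) = r² - 4 = -4 + r²)
H(V, z) = 5*z² (H(V, z) = z²*5 = 5*z²)
(H(-8, 2) + (6*y(-1) + t(-3, 2)))² = (5*2² + (6*(-4 + (-1)²) + 0))² = (5*4 + (6*(-4 + 1) + 0))² = (20 + (6*(-3) + 0))² = (20 + (-18 + 0))² = (20 - 18)² = 2² = 4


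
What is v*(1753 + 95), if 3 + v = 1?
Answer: -3696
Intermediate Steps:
v = -2 (v = -3 + 1 = -2)
v*(1753 + 95) = -2*(1753 + 95) = -2*1848 = -3696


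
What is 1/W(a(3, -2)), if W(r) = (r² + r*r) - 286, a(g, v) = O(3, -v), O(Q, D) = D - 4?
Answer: -1/278 ≈ -0.0035971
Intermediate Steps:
O(Q, D) = -4 + D
a(g, v) = -4 - v
W(r) = -286 + 2*r² (W(r) = (r² + r²) - 286 = 2*r² - 286 = -286 + 2*r²)
1/W(a(3, -2)) = 1/(-286 + 2*(-4 - 1*(-2))²) = 1/(-286 + 2*(-4 + 2)²) = 1/(-286 + 2*(-2)²) = 1/(-286 + 2*4) = 1/(-286 + 8) = 1/(-278) = -1/278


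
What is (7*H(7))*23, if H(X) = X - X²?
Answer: -6762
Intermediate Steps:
(7*H(7))*23 = (7*(7*(1 - 1*7)))*23 = (7*(7*(1 - 7)))*23 = (7*(7*(-6)))*23 = (7*(-42))*23 = -294*23 = -6762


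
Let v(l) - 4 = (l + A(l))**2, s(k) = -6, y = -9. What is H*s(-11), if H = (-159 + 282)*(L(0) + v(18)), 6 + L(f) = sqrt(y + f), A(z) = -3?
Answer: -164574 - 2214*I ≈ -1.6457e+5 - 2214.0*I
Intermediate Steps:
v(l) = 4 + (-3 + l)**2 (v(l) = 4 + (l - 3)**2 = 4 + (-3 + l)**2)
L(f) = -6 + sqrt(-9 + f)
H = 27429 + 369*I (H = (-159 + 282)*((-6 + sqrt(-9 + 0)) + (4 + (-3 + 18)**2)) = 123*((-6 + sqrt(-9)) + (4 + 15**2)) = 123*((-6 + 3*I) + (4 + 225)) = 123*((-6 + 3*I) + 229) = 123*(223 + 3*I) = 27429 + 369*I ≈ 27429.0 + 369.0*I)
H*s(-11) = (27429 + 369*I)*(-6) = -164574 - 2214*I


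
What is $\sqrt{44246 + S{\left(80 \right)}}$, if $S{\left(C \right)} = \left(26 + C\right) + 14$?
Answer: $\sqrt{44366} \approx 210.63$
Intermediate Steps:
$S{\left(C \right)} = 40 + C$
$\sqrt{44246 + S{\left(80 \right)}} = \sqrt{44246 + \left(40 + 80\right)} = \sqrt{44246 + 120} = \sqrt{44366}$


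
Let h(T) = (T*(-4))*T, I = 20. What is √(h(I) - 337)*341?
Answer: 341*I*√1937 ≈ 15008.0*I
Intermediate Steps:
h(T) = -4*T² (h(T) = (-4*T)*T = -4*T²)
√(h(I) - 337)*341 = √(-4*20² - 337)*341 = √(-4*400 - 337)*341 = √(-1600 - 337)*341 = √(-1937)*341 = (I*√1937)*341 = 341*I*√1937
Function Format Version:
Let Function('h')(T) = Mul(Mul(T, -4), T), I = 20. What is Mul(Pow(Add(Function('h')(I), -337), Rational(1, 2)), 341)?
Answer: Mul(341, I, Pow(1937, Rational(1, 2))) ≈ Mul(15008., I)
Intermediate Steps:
Function('h')(T) = Mul(-4, Pow(T, 2)) (Function('h')(T) = Mul(Mul(-4, T), T) = Mul(-4, Pow(T, 2)))
Mul(Pow(Add(Function('h')(I), -337), Rational(1, 2)), 341) = Mul(Pow(Add(Mul(-4, Pow(20, 2)), -337), Rational(1, 2)), 341) = Mul(Pow(Add(Mul(-4, 400), -337), Rational(1, 2)), 341) = Mul(Pow(Add(-1600, -337), Rational(1, 2)), 341) = Mul(Pow(-1937, Rational(1, 2)), 341) = Mul(Mul(I, Pow(1937, Rational(1, 2))), 341) = Mul(341, I, Pow(1937, Rational(1, 2)))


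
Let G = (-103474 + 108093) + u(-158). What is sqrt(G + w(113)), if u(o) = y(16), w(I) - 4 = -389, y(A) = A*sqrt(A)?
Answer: sqrt(4298) ≈ 65.559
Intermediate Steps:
y(A) = A**(3/2)
w(I) = -385 (w(I) = 4 - 389 = -385)
u(o) = 64 (u(o) = 16**(3/2) = 64)
G = 4683 (G = (-103474 + 108093) + 64 = 4619 + 64 = 4683)
sqrt(G + w(113)) = sqrt(4683 - 385) = sqrt(4298)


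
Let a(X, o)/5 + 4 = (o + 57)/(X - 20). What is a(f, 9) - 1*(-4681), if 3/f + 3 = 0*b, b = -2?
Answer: 32517/7 ≈ 4645.3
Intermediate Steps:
f = -1 (f = 3/(-3 + 0*(-2)) = 3/(-3 + 0) = 3/(-3) = 3*(-1/3) = -1)
a(X, o) = -20 + 5*(57 + o)/(-20 + X) (a(X, o) = -20 + 5*((o + 57)/(X - 20)) = -20 + 5*((57 + o)/(-20 + X)) = -20 + 5*(57 + o)/(-20 + X))
a(f, 9) - 1*(-4681) = 5*(137 + 9 - 4*(-1))/(-20 - 1) - 1*(-4681) = 5*(137 + 9 + 4)/(-21) + 4681 = 5*(-1/21)*150 + 4681 = -250/7 + 4681 = 32517/7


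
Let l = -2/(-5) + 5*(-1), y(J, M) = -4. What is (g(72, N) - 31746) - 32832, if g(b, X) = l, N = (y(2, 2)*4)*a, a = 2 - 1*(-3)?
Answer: -322913/5 ≈ -64583.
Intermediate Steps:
a = 5 (a = 2 + 3 = 5)
N = -80 (N = -4*4*5 = -16*5 = -80)
l = -23/5 (l = -2*(-⅕) - 5 = ⅖ - 5 = -23/5 ≈ -4.6000)
g(b, X) = -23/5
(g(72, N) - 31746) - 32832 = (-23/5 - 31746) - 32832 = -158753/5 - 32832 = -322913/5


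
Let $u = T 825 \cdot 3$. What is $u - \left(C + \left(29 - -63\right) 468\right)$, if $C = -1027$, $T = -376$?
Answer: $-972629$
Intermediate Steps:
$u = -930600$ ($u = - 376 \cdot 825 \cdot 3 = \left(-376\right) 2475 = -930600$)
$u - \left(C + \left(29 - -63\right) 468\right) = -930600 - \left(-1027 + \left(29 - -63\right) 468\right) = -930600 - \left(-1027 + \left(29 + 63\right) 468\right) = -930600 - \left(-1027 + 92 \cdot 468\right) = -930600 - \left(-1027 + 43056\right) = -930600 - 42029 = -972629$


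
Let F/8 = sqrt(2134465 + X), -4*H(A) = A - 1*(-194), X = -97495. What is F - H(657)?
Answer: 851/4 + 24*sqrt(226330) ≈ 11631.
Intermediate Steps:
H(A) = -97/2 - A/4 (H(A) = -(A - 1*(-194))/4 = -(A + 194)/4 = -(194 + A)/4 = -97/2 - A/4)
F = 24*sqrt(226330) (F = 8*sqrt(2134465 - 97495) = 8*sqrt(2036970) = 8*(3*sqrt(226330)) = 24*sqrt(226330) ≈ 11418.)
F - H(657) = 24*sqrt(226330) - (-97/2 - 1/4*657) = 24*sqrt(226330) - (-97/2 - 657/4) = 24*sqrt(226330) - 1*(-851/4) = 24*sqrt(226330) + 851/4 = 851/4 + 24*sqrt(226330)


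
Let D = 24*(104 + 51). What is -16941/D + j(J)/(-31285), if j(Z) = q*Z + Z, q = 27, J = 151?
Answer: -36381823/7758680 ≈ -4.6892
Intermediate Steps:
D = 3720 (D = 24*155 = 3720)
j(Z) = 28*Z (j(Z) = 27*Z + Z = 28*Z)
-16941/D + j(J)/(-31285) = -16941/3720 + (28*151)/(-31285) = -16941*1/3720 + 4228*(-1/31285) = -5647/1240 - 4228/31285 = -36381823/7758680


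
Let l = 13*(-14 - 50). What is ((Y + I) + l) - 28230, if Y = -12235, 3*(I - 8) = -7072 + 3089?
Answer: -127850/3 ≈ -42617.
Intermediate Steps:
l = -832 (l = 13*(-64) = -832)
I = -3959/3 (I = 8 + (-7072 + 3089)/3 = 8 + (⅓)*(-3983) = 8 - 3983/3 = -3959/3 ≈ -1319.7)
((Y + I) + l) - 28230 = ((-12235 - 3959/3) - 832) - 28230 = (-40664/3 - 832) - 28230 = -43160/3 - 28230 = -127850/3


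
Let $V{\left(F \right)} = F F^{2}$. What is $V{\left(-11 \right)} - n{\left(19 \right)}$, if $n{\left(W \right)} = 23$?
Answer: $-1354$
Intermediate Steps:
$V{\left(F \right)} = F^{3}$
$V{\left(-11 \right)} - n{\left(19 \right)} = \left(-11\right)^{3} - 23 = -1331 - 23 = -1354$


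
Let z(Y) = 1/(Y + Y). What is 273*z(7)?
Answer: 39/2 ≈ 19.500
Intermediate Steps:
z(Y) = 1/(2*Y)
273*z(7) = 273*((½)/7) = 273*((½)*(⅐)) = 273*(1/14) = 39/2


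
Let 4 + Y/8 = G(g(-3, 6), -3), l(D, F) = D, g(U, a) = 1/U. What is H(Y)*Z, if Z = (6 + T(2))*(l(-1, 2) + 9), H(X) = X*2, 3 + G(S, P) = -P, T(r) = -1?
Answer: -2560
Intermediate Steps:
G(S, P) = -3 - P
Y = -32 (Y = -32 + 8*(-3 - 1*(-3)) = -32 + 8*(-3 + 3) = -32 + 8*0 = -32 + 0 = -32)
H(X) = 2*X
Z = 40 (Z = (6 - 1)*(-1 + 9) = 5*8 = 40)
H(Y)*Z = (2*(-32))*40 = -64*40 = -2560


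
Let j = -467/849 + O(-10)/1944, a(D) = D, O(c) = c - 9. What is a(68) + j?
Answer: 37102343/550152 ≈ 67.440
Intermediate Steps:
O(c) = -9 + c
j = -307993/550152 (j = -467/849 + (-9 - 10)/1944 = -467*1/849 - 19*1/1944 = -467/849 - 19/1944 = -307993/550152 ≈ -0.55983)
a(68) + j = 68 - 307993/550152 = 37102343/550152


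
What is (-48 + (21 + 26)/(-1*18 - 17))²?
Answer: 2982529/1225 ≈ 2434.7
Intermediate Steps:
(-48 + (21 + 26)/(-1*18 - 17))² = (-48 + 47/(-18 - 17))² = (-48 + 47/(-35))² = (-48 + 47*(-1/35))² = (-48 - 47/35)² = (-1727/35)² = 2982529/1225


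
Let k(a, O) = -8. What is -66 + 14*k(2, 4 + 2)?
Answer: -178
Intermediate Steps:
-66 + 14*k(2, 4 + 2) = -66 + 14*(-8) = -66 - 112 = -178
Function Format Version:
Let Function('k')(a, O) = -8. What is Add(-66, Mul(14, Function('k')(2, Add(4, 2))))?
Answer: -178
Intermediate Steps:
Add(-66, Mul(14, Function('k')(2, Add(4, 2)))) = Add(-66, Mul(14, -8)) = Add(-66, -112) = -178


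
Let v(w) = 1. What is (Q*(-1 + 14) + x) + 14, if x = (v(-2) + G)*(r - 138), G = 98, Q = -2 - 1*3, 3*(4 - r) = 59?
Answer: -15264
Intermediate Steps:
r = -47/3 (r = 4 - ⅓*59 = 4 - 59/3 = -47/3 ≈ -15.667)
Q = -5 (Q = -2 - 3 = -5)
x = -15213 (x = (1 + 98)*(-47/3 - 138) = 99*(-461/3) = -15213)
(Q*(-1 + 14) + x) + 14 = (-5*(-1 + 14) - 15213) + 14 = (-5*13 - 15213) + 14 = (-65 - 15213) + 14 = -15278 + 14 = -15264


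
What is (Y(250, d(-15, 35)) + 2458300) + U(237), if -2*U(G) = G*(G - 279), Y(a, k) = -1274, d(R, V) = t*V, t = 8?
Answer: 2462003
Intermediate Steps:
d(R, V) = 8*V
U(G) = -G*(-279 + G)/2 (U(G) = -G*(G - 279)/2 = -G*(-279 + G)/2)
(Y(250, d(-15, 35)) + 2458300) + U(237) = (-1274 + 2458300) + (1/2)*237*(279 - 1*237) = 2457026 + (1/2)*237*(279 - 237) = 2457026 + (1/2)*237*42 = 2457026 + 4977 = 2462003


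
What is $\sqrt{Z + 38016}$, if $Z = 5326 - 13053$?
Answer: $\sqrt{30289} \approx 174.04$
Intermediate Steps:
$Z = -7727$
$\sqrt{Z + 38016} = \sqrt{-7727 + 38016} = \sqrt{30289}$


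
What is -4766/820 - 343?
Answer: -143013/410 ≈ -348.81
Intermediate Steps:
-4766/820 - 343 = -4766*1/820 - 343 = -2383/410 - 343 = -143013/410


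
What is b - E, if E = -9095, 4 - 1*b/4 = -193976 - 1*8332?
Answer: 818343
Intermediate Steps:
b = 809248 (b = 16 - 4*(-193976 - 1*8332) = 16 - 4*(-193976 - 8332) = 16 - 4*(-202308) = 16 + 809232 = 809248)
b - E = 809248 - 1*(-9095) = 809248 + 9095 = 818343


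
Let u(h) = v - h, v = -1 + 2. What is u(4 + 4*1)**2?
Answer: 49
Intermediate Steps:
v = 1
u(h) = 1 - h
u(4 + 4*1)**2 = (1 - (4 + 4*1))**2 = (1 - (4 + 4))**2 = (1 - 1*8)**2 = (1 - 8)**2 = (-7)**2 = 49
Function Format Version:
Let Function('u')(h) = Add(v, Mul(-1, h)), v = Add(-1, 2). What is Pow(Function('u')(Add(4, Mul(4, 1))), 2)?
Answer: 49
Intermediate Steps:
v = 1
Function('u')(h) = Add(1, Mul(-1, h))
Pow(Function('u')(Add(4, Mul(4, 1))), 2) = Pow(Add(1, Mul(-1, Add(4, Mul(4, 1)))), 2) = Pow(Add(1, Mul(-1, Add(4, 4))), 2) = Pow(Add(1, Mul(-1, 8)), 2) = Pow(Add(1, -8), 2) = Pow(-7, 2) = 49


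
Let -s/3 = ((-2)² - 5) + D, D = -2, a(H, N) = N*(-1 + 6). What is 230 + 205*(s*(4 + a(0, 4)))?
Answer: 44510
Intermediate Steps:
a(H, N) = 5*N (a(H, N) = N*5 = 5*N)
s = 9 (s = -3*(((-2)² - 5) - 2) = -3*((4 - 5) - 2) = -3*(-1 - 2) = -3*(-3) = 9)
230 + 205*(s*(4 + a(0, 4))) = 230 + 205*(9*(4 + 5*4)) = 230 + 205*(9*(4 + 20)) = 230 + 205*(9*24) = 230 + 205*216 = 230 + 44280 = 44510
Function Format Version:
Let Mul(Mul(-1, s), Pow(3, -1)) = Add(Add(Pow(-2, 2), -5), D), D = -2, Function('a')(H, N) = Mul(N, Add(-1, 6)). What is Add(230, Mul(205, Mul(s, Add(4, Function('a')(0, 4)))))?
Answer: 44510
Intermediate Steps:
Function('a')(H, N) = Mul(5, N) (Function('a')(H, N) = Mul(N, 5) = Mul(5, N))
s = 9 (s = Mul(-3, Add(Add(Pow(-2, 2), -5), -2)) = Mul(-3, Add(Add(4, -5), -2)) = Mul(-3, Add(-1, -2)) = Mul(-3, -3) = 9)
Add(230, Mul(205, Mul(s, Add(4, Function('a')(0, 4))))) = Add(230, Mul(205, Mul(9, Add(4, Mul(5, 4))))) = Add(230, Mul(205, Mul(9, Add(4, 20)))) = Add(230, Mul(205, Mul(9, 24))) = Add(230, Mul(205, 216)) = Add(230, 44280) = 44510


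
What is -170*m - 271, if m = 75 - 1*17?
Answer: -10131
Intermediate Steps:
m = 58 (m = 75 - 17 = 58)
-170*m - 271 = -170*58 - 271 = -9860 - 271 = -10131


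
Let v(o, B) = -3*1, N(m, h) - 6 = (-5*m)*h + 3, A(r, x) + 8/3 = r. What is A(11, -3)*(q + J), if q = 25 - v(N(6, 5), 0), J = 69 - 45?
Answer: 1300/3 ≈ 433.33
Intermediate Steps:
J = 24
A(r, x) = -8/3 + r
N(m, h) = 9 - 5*h*m (N(m, h) = 6 + ((-5*m)*h + 3) = 6 + (-5*h*m + 3) = 6 + (3 - 5*h*m) = 9 - 5*h*m)
v(o, B) = -3
q = 28 (q = 25 - 1*(-3) = 25 + 3 = 28)
A(11, -3)*(q + J) = (-8/3 + 11)*(28 + 24) = (25/3)*52 = 1300/3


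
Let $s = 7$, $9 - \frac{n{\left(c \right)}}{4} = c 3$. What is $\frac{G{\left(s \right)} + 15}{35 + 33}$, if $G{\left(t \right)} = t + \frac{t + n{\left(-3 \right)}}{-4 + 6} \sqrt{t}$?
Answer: $\frac{11}{34} + \frac{79 \sqrt{7}}{136} \approx 1.8604$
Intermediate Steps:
$n{\left(c \right)} = 36 - 12 c$ ($n{\left(c \right)} = 36 - 4 c 3 = 36 - 4 \cdot 3 c = 36 - 12 c$)
$G{\left(t \right)} = t + \sqrt{t} \left(36 + \frac{t}{2}\right)$ ($G{\left(t \right)} = t + \frac{t + \left(36 - -36\right)}{-4 + 6} \sqrt{t} = t + \frac{t + \left(36 + 36\right)}{2} \sqrt{t} = t + \left(t + 72\right) \frac{1}{2} \sqrt{t} = t + \left(72 + t\right) \frac{1}{2} \sqrt{t} = t + \left(36 + \frac{t}{2}\right) \sqrt{t} = t + \sqrt{t} \left(36 + \frac{t}{2}\right)$)
$\frac{G{\left(s \right)} + 15}{35 + 33} = \frac{\left(7 + \frac{7^{\frac{3}{2}}}{2} + 36 \sqrt{7}\right) + 15}{35 + 33} = \frac{\left(7 + \frac{7 \sqrt{7}}{2} + 36 \sqrt{7}\right) + 15}{68} = \left(\left(7 + \frac{7 \sqrt{7}}{2} + 36 \sqrt{7}\right) + 15\right) \frac{1}{68} = \left(\left(7 + \frac{79 \sqrt{7}}{2}\right) + 15\right) \frac{1}{68} = \left(22 + \frac{79 \sqrt{7}}{2}\right) \frac{1}{68} = \frac{11}{34} + \frac{79 \sqrt{7}}{136}$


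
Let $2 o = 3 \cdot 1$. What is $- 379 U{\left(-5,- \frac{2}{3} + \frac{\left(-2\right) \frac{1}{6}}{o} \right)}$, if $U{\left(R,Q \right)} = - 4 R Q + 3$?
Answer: $\frac{50407}{9} \approx 5600.8$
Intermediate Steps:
$o = \frac{3}{2}$ ($o = \frac{3 \cdot 1}{2} = \frac{1}{2} \cdot 3 = \frac{3}{2} \approx 1.5$)
$U{\left(R,Q \right)} = 3 - 4 Q R$ ($U{\left(R,Q \right)} = - 4 Q R + 3 = 3 - 4 Q R$)
$- 379 U{\left(-5,- \frac{2}{3} + \frac{\left(-2\right) \frac{1}{6}}{o} \right)} = - 379 \left(3 - 4 \left(- \frac{2}{3} + \frac{\left(-2\right) \frac{1}{6}}{\frac{3}{2}}\right) \left(-5\right)\right) = - 379 \left(3 - 4 \left(\left(-2\right) \frac{1}{3} + \left(-2\right) \frac{1}{6} \cdot \frac{2}{3}\right) \left(-5\right)\right) = - 379 \left(3 - 4 \left(- \frac{2}{3} - \frac{2}{9}\right) \left(-5\right)\right) = - 379 \left(3 - \left(- \frac{32}{9}\right) \left(-5\right)\right) = - 379 \left(3 - \frac{160}{9}\right) = \left(-379\right) \left(- \frac{133}{9}\right) = \frac{50407}{9}$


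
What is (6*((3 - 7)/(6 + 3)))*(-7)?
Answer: 56/3 ≈ 18.667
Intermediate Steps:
(6*((3 - 7)/(6 + 3)))*(-7) = (6*(-4/9))*(-7) = -8/3*(-7) = 56/3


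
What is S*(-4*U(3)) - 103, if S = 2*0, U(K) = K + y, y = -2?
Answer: -103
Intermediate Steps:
U(K) = -2 + K (U(K) = K - 2 = -2 + K)
S = 0
S*(-4*U(3)) - 103 = 0*(-4*(-2 + 3)) - 103 = 0*(-4*1) - 103 = 0*(-4) - 103 = 0 - 103 = -103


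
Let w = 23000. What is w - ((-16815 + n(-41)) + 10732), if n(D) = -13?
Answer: 29096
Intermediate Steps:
w - ((-16815 + n(-41)) + 10732) = 23000 - ((-16815 - 13) + 10732) = 23000 - (-16828 + 10732) = 23000 - 1*(-6096) = 23000 + 6096 = 29096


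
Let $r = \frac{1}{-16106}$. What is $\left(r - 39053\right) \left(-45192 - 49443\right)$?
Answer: $\frac{59524243324065}{16106} \approx 3.6958 \cdot 10^{9}$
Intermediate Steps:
$r = - \frac{1}{16106} \approx -6.2089 \cdot 10^{-5}$
$\left(r - 39053\right) \left(-45192 - 49443\right) = \left(- \frac{1}{16106} - 39053\right) \left(-45192 - 49443\right) = \left(- \frac{628987619}{16106}\right) \left(-94635\right) = \frac{59524243324065}{16106}$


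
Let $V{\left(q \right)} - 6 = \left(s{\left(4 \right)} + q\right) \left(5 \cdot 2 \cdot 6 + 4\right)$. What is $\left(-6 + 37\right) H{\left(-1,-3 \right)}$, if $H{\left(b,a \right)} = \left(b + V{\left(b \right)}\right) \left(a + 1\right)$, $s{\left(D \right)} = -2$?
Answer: $11594$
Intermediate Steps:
$V{\left(q \right)} = -122 + 64 q$ ($V{\left(q \right)} = 6 + \left(-2 + q\right) \left(5 \cdot 2 \cdot 6 + 4\right) = 6 + \left(-2 + q\right) \left(10 \cdot 6 + 4\right) = 6 + \left(-2 + q\right) \left(60 + 4\right) = 6 + \left(-2 + q\right) 64 = 6 + \left(-128 + 64 q\right) = -122 + 64 q$)
$H{\left(b,a \right)} = \left(1 + a\right) \left(-122 + 65 b\right)$ ($H{\left(b,a \right)} = \left(b + \left(-122 + 64 b\right)\right) \left(a + 1\right) = \left(-122 + 65 b\right) \left(1 + a\right) = \left(1 + a\right) \left(-122 + 65 b\right)$)
$\left(-6 + 37\right) H{\left(-1,-3 \right)} = \left(-6 + 37\right) \left(-122 - -366 + 65 \left(-1\right) + 65 \left(-3\right) \left(-1\right)\right) = 31 \left(-122 + 366 - 65 + 195\right) = 31 \cdot 374 = 11594$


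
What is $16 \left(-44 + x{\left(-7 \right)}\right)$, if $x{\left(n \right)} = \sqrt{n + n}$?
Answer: $-704 + 16 i \sqrt{14} \approx -704.0 + 59.867 i$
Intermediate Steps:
$x{\left(n \right)} = \sqrt{2} \sqrt{n}$ ($x{\left(n \right)} = \sqrt{2 n} = \sqrt{2} \sqrt{n}$)
$16 \left(-44 + x{\left(-7 \right)}\right) = 16 \left(-44 + \sqrt{2} \sqrt{-7}\right) = 16 \left(-44 + \sqrt{2} i \sqrt{7}\right) = 16 \left(-44 + i \sqrt{14}\right) = -704 + 16 i \sqrt{14}$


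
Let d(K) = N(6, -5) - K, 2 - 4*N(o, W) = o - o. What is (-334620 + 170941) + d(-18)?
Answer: -327321/2 ≈ -1.6366e+5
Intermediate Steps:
N(o, W) = 1/2 (N(o, W) = 1/2 - (o - o)/4 = 1/2 - 1/4*0 = 1/2 + 0 = 1/2)
d(K) = 1/2 - K
(-334620 + 170941) + d(-18) = (-334620 + 170941) + (1/2 - 1*(-18)) = -163679 + (1/2 + 18) = -163679 + 37/2 = -327321/2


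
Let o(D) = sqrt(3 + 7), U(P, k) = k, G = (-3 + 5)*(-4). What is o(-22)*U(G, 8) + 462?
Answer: 462 + 8*sqrt(10) ≈ 487.30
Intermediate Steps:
G = -8 (G = 2*(-4) = -8)
o(D) = sqrt(10)
o(-22)*U(G, 8) + 462 = sqrt(10)*8 + 462 = 8*sqrt(10) + 462 = 462 + 8*sqrt(10)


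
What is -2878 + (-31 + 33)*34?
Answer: -2810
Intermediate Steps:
-2878 + (-31 + 33)*34 = -2878 + 2*34 = -2878 + 68 = -2810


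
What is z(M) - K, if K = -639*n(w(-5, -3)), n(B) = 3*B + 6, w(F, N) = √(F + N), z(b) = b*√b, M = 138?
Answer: 3834 + 138*√138 + 3834*I*√2 ≈ 5455.1 + 5422.1*I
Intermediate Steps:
z(b) = b^(3/2)
n(B) = 6 + 3*B
K = -3834 - 3834*I*√2 (K = -639*(6 + 3*√(-5 - 3)) = -639*(6 + 3*√(-8)) = -639*(6 + 3*(2*I*√2)) = -639*(6 + 6*I*√2) = -3834 - 3834*I*√2 ≈ -3834.0 - 5422.1*I)
z(M) - K = 138^(3/2) - (-3834 - 3834*I*√2) = 138*√138 + (3834 + 3834*I*√2) = 3834 + 138*√138 + 3834*I*√2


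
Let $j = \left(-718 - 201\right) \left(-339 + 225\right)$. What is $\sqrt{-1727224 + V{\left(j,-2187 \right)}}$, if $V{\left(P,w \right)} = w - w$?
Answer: $2 i \sqrt{431806} \approx 1314.2 i$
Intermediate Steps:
$j = 104766$ ($j = \left(-919\right) \left(-114\right) = 104766$)
$V{\left(P,w \right)} = 0$
$\sqrt{-1727224 + V{\left(j,-2187 \right)}} = \sqrt{-1727224 + 0} = \sqrt{-1727224} = 2 i \sqrt{431806}$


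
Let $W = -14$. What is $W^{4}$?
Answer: $38416$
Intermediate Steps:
$W^{4} = \left(-14\right)^{4} = 38416$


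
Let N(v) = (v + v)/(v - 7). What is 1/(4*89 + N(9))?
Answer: 1/365 ≈ 0.0027397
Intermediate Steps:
N(v) = 2*v/(-7 + v) (N(v) = (2*v)/(-7 + v) = 2*v/(-7 + v))
1/(4*89 + N(9)) = 1/(4*89 + 2*9/(-7 + 9)) = 1/(356 + 2*9/2) = 1/(356 + 2*9*(½)) = 1/(356 + 9) = 1/365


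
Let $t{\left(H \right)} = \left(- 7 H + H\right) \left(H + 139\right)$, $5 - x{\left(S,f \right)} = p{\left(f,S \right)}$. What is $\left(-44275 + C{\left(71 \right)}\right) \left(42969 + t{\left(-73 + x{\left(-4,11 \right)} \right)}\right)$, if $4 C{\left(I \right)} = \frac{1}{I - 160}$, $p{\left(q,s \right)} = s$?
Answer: $- \frac{1131215872869}{356} \approx -3.1776 \cdot 10^{9}$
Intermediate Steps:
$x{\left(S,f \right)} = 5 - S$
$C{\left(I \right)} = \frac{1}{4 \left(-160 + I\right)}$ ($C{\left(I \right)} = \frac{1}{4 \left(I - 160\right)} = \frac{1}{4 \left(-160 + I\right)}$)
$t{\left(H \right)} = - 6 H \left(139 + H\right)$
$\left(-44275 + C{\left(71 \right)}\right) \left(42969 + t{\left(-73 + x{\left(-4,11 \right)} \right)}\right) = \left(-44275 + \frac{1}{4 \left(-160 + 71\right)}\right) \left(42969 - 6 \left(-73 + \left(5 - -4\right)\right) \left(139 + \left(-73 + \left(5 - -4\right)\right)\right)\right) = \left(-44275 + \frac{1}{4 \left(-89\right)}\right) \left(42969 - 6 \left(-73 + \left(5 + 4\right)\right) \left(139 + \left(-73 + \left(5 + 4\right)\right)\right)\right) = \left(-44275 + \frac{1}{4} \left(- \frac{1}{89}\right)\right) \left(42969 - 6 \left(-73 + 9\right) \left(139 + \left(-73 + 9\right)\right)\right) = \left(-44275 - \frac{1}{356}\right) \left(42969 - - 384 \left(139 - 64\right)\right) = - \frac{15761901 \left(42969 - \left(-384\right) 75\right)}{356} = - \frac{15761901 \left(42969 + 28800\right)}{356} = \left(- \frac{15761901}{356}\right) 71769 = - \frac{1131215872869}{356}$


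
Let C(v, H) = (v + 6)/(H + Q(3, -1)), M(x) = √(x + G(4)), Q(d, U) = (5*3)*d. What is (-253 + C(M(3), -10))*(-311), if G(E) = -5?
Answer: 2752039/35 - 311*I*√2/35 ≈ 78630.0 - 12.566*I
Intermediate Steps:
Q(d, U) = 15*d
M(x) = √(-5 + x) (M(x) = √(x - 5) = √(-5 + x))
C(v, H) = (6 + v)/(45 + H) (C(v, H) = (v + 6)/(H + 15*3) = (6 + v)/(H + 45) = (6 + v)/(45 + H))
(-253 + C(M(3), -10))*(-311) = (-253 + (6 + √(-5 + 3))/(45 - 10))*(-311) = (-253 + (6 + √(-2))/35)*(-311) = (-253 + (6 + I*√2)/35)*(-311) = (-253 + (6/35 + I*√2/35))*(-311) = (-8849/35 + I*√2/35)*(-311) = 2752039/35 - 311*I*√2/35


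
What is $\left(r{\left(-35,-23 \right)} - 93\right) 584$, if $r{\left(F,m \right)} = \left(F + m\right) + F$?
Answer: $-108624$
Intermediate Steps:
$r{\left(F,m \right)} = m + 2 F$
$\left(r{\left(-35,-23 \right)} - 93\right) 584 = \left(\left(-23 + 2 \left(-35\right)\right) - 93\right) 584 = \left(\left(-23 - 70\right) - 93\right) 584 = \left(-93 - 93\right) 584 = \left(-186\right) 584 = -108624$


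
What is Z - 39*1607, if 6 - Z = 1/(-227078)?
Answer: -14230297025/227078 ≈ -62667.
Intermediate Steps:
Z = 1362469/227078 (Z = 6 - 1/(-227078) = 6 - 1*(-1/227078) = 6 + 1/227078 = 1362469/227078 ≈ 6.0000)
Z - 39*1607 = 1362469/227078 - 39*1607 = 1362469/227078 - 1*62673 = 1362469/227078 - 62673 = -14230297025/227078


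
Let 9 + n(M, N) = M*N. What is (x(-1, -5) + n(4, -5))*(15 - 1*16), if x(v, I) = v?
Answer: 30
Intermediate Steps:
n(M, N) = -9 + M*N
(x(-1, -5) + n(4, -5))*(15 - 1*16) = (-1 + (-9 + 4*(-5)))*(15 - 1*16) = (-1 + (-9 - 20))*(15 - 16) = (-1 - 29)*(-1) = -30*(-1) = 30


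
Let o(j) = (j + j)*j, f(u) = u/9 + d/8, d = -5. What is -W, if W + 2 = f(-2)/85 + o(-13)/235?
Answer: 32887/57528 ≈ 0.57167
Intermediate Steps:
f(u) = -5/8 + u/9 (f(u) = u/9 - 5/8 = -5/8 + u/9)
o(j) = 2*j² (o(j) = (2*j)*j = 2*j²)
W = -32887/57528 (W = -2 + ((-5/8 + (⅑)*(-2))/85 + (2*(-13)²)/235) = -2 + ((-5/8 - 2/9)*(1/85) + (2*169)*(1/235)) = -2 + (-61/72*1/85 + 338*(1/235)) = -2 + (-61/6120 + 338/235) = -2 + 82169/57528 = -32887/57528 ≈ -0.57167)
-W = -1*(-32887/57528) = 32887/57528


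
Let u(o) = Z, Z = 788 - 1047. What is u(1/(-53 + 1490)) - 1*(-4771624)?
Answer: 4771365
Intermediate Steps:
Z = -259
u(o) = -259
u(1/(-53 + 1490)) - 1*(-4771624) = -259 - 1*(-4771624) = -259 + 4771624 = 4771365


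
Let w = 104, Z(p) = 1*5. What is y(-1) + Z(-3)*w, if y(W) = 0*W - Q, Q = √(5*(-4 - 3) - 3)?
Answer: 520 - I*√38 ≈ 520.0 - 6.1644*I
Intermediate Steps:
Z(p) = 5
Q = I*√38 (Q = √(5*(-7) - 3) = √(-35 - 3) = √(-38) = I*√38 ≈ 6.1644*I)
y(W) = -I*√38 (y(W) = 0*W - I*√38 = 0 - I*√38 = -I*√38)
y(-1) + Z(-3)*w = -I*√38 + 5*104 = -I*√38 + 520 = 520 - I*√38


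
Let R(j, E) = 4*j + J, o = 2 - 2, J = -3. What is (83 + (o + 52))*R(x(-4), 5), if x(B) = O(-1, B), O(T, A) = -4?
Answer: -2565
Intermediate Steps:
x(B) = -4
o = 0
R(j, E) = -3 + 4*j (R(j, E) = 4*j - 3 = -3 + 4*j)
(83 + (o + 52))*R(x(-4), 5) = (83 + (0 + 52))*(-3 + 4*(-4)) = (83 + 52)*(-3 - 16) = 135*(-19) = -2565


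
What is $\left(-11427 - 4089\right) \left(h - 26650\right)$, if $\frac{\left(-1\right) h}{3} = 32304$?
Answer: $1917187992$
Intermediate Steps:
$h = -96912$ ($h = \left(-3\right) 32304 = -96912$)
$\left(-11427 - 4089\right) \left(h - 26650\right) = \left(-11427 - 4089\right) \left(-96912 - 26650\right) = \left(-15516\right) \left(-123562\right) = 1917187992$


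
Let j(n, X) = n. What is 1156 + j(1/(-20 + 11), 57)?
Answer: 10403/9 ≈ 1155.9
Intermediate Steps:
1156 + j(1/(-20 + 11), 57) = 1156 + 1/(-20 + 11) = 1156 + 1/(-9) = 1156 - ⅑ = 10403/9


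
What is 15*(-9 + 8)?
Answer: -15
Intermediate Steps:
15*(-9 + 8) = 15*(-1) = -15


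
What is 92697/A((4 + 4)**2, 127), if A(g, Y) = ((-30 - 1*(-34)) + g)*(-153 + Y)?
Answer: -92697/1768 ≈ -52.430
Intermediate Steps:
A(g, Y) = (-153 + Y)*(4 + g) (A(g, Y) = ((-30 + 34) + g)*(-153 + Y) = (4 + g)*(-153 + Y) = (-153 + Y)*(4 + g))
92697/A((4 + 4)**2, 127) = 92697/(-612 - 153*(4 + 4)**2 + 4*127 + 127*(4 + 4)**2) = 92697/(-612 - 153*8**2 + 508 + 127*8**2) = 92697/(-612 - 153*64 + 508 + 127*64) = 92697/(-612 - 9792 + 508 + 8128) = 92697/(-1768) = 92697*(-1/1768) = -92697/1768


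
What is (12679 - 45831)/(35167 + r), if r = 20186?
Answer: -33152/55353 ≈ -0.59892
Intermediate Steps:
(12679 - 45831)/(35167 + r) = (12679 - 45831)/(35167 + 20186) = -33152/55353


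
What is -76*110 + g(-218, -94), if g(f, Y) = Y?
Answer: -8454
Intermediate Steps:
-76*110 + g(-218, -94) = -76*110 - 94 = -8360 - 94 = -8454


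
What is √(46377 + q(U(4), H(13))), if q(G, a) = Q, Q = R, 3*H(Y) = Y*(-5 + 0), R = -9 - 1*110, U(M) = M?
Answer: √46258 ≈ 215.08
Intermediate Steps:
R = -119 (R = -9 - 110 = -119)
H(Y) = -5*Y/3 (H(Y) = (Y*(-5 + 0))/3 = (Y*(-5))/3 = (-5*Y)/3 = -5*Y/3)
Q = -119
q(G, a) = -119
√(46377 + q(U(4), H(13))) = √(46377 - 119) = √46258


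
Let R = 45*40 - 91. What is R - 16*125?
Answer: -291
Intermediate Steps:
R = 1709 (R = 1800 - 91 = 1709)
R - 16*125 = 1709 - 16*125 = 1709 - 1*2000 = 1709 - 2000 = -291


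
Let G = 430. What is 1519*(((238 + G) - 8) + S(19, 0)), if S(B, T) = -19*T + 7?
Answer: 1013173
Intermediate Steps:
S(B, T) = 7 - 19*T
1519*(((238 + G) - 8) + S(19, 0)) = 1519*(((238 + 430) - 8) + (7 - 19*0)) = 1519*((668 - 8) + (7 + 0)) = 1519*(660 + 7) = 1519*667 = 1013173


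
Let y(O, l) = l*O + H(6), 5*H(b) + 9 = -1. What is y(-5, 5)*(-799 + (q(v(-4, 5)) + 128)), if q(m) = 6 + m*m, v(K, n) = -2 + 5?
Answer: 17712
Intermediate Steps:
H(b) = -2 (H(b) = -9/5 + (⅕)*(-1) = -9/5 - ⅕ = -2)
v(K, n) = 3
q(m) = 6 + m²
y(O, l) = -2 + O*l (y(O, l) = l*O - 2 = O*l - 2 = -2 + O*l)
y(-5, 5)*(-799 + (q(v(-4, 5)) + 128)) = (-2 - 5*5)*(-799 + ((6 + 3²) + 128)) = (-2 - 25)*(-799 + ((6 + 9) + 128)) = -27*(-799 + (15 + 128)) = -27*(-799 + 143) = -27*(-656) = 17712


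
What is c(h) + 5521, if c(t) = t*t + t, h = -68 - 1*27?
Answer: 14451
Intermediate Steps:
h = -95 (h = -68 - 27 = -95)
c(t) = t + t² (c(t) = t² + t = t + t²)
c(h) + 5521 = -95*(1 - 95) + 5521 = -95*(-94) + 5521 = 8930 + 5521 = 14451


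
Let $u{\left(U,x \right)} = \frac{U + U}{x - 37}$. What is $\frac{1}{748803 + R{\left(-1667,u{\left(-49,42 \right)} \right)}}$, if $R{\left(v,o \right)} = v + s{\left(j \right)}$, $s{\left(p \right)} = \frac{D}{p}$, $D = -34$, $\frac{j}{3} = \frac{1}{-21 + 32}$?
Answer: $\frac{3}{2241034} \approx 1.3387 \cdot 10^{-6}$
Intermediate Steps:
$j = \frac{3}{11}$ ($j = \frac{3}{-21 + 32} = \frac{3}{11} \approx 0.27273$)
$u{\left(U,x \right)} = \frac{2 U}{-37 + x}$
$s{\left(p \right)} = - \frac{34}{p}$
$R{\left(v,o \right)} = - \frac{374}{3} + v$ ($R{\left(v,o \right)} = v - \frac{34}{\frac{3}{11}} = v - \frac{374}{3} = - \frac{374}{3} + v$)
$\frac{1}{748803 + R{\left(-1667,u{\left(-49,42 \right)} \right)}} = \frac{1}{748803 - \frac{5375}{3}} = \frac{1}{\frac{2241034}{3}} = \frac{3}{2241034}$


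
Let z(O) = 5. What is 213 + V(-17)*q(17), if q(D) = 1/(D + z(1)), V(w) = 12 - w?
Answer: 4715/22 ≈ 214.32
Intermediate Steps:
q(D) = 1/(5 + D) (q(D) = 1/(D + 5) = 1/(5 + D))
213 + V(-17)*q(17) = 213 + (12 - 1*(-17))/(5 + 17) = 213 + (12 + 17)/22 = 213 + 29*(1/22) = 213 + 29/22 = 4715/22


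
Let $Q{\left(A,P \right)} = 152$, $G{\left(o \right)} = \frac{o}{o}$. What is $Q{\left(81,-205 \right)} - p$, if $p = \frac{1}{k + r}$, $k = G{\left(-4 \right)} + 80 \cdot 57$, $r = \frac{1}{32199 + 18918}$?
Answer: $\frac{35437933859}{233144638} \approx 152.0$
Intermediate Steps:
$G{\left(o \right)} = 1$
$r = \frac{1}{51117} \approx 1.9563 \cdot 10^{-5}$
$k = 4561$ ($k = 1 + 80 \cdot 57 = 1 + 4560 = 4561$)
$p = \frac{51117}{233144638}$ ($p = \frac{1}{4561 + \frac{1}{51117}} = \frac{1}{\frac{233144638}{51117}} = \frac{51117}{233144638} \approx 0.00021925$)
$Q{\left(81,-205 \right)} - p = 152 - \frac{51117}{233144638} = \frac{35437933859}{233144638}$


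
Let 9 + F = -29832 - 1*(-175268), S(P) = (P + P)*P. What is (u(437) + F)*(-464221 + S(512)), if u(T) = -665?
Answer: 8695419054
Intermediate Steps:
S(P) = 2*P² (S(P) = (2*P)*P = 2*P²)
F = 145427 (F = -9 + (-29832 - 1*(-175268)) = -9 + (-29832 + 175268) = -9 + 145436 = 145427)
(u(437) + F)*(-464221 + S(512)) = (-665 + 145427)*(-464221 + 2*512²) = 144762*(-464221 + 2*262144) = 144762*(-464221 + 524288) = 144762*60067 = 8695419054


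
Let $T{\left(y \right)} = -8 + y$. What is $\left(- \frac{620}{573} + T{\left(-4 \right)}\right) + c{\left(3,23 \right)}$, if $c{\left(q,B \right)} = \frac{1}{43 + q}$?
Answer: $- \frac{344243}{26358} \approx -13.06$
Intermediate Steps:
$\left(- \frac{620}{573} + T{\left(-4 \right)}\right) + c{\left(3,23 \right)} = \left(- \frac{620}{573} - 12\right) + \frac{1}{43 + 3} = \left(\left(-620\right) \frac{1}{573} - 12\right) + \frac{1}{46} = \left(- \frac{620}{573} - 12\right) + \frac{1}{46} = - \frac{7496}{573} + \frac{1}{46} = - \frac{344243}{26358}$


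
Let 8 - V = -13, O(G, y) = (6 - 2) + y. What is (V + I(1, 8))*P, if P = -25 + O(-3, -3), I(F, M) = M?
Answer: -696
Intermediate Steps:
O(G, y) = 4 + y
V = 21 (V = 8 - 1*(-13) = 8 + 13 = 21)
P = -24 (P = -25 + (4 - 3) = -25 + 1 = -24)
(V + I(1, 8))*P = (21 + 8)*(-24) = 29*(-24) = -696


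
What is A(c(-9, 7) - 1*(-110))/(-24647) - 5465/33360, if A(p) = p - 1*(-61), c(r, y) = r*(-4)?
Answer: -28320275/164444784 ≈ -0.17222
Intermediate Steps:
c(r, y) = -4*r
A(p) = 61 + p (A(p) = p + 61 = 61 + p)
A(c(-9, 7) - 1*(-110))/(-24647) - 5465/33360 = (61 + (-4*(-9) - 1*(-110)))/(-24647) - 5465/33360 = (61 + (36 + 110))*(-1/24647) - 5465*1/33360 = (61 + 146)*(-1/24647) - 1093/6672 = 207*(-1/24647) - 1093/6672 = -207/24647 - 1093/6672 = -28320275/164444784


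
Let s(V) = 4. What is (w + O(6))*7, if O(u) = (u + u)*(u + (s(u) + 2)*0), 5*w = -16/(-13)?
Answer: 32872/65 ≈ 505.72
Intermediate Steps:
w = 16/65 (w = (-16/(-13))/5 = (-16*(-1/13))/5 = (1/5)*(16/13) = 16/65 ≈ 0.24615)
O(u) = 2*u**2 (O(u) = (u + u)*(u + (4 + 2)*0) = (2*u)*(u + 6*0) = (2*u)*(u + 0) = (2*u)*u = 2*u**2)
(w + O(6))*7 = (16/65 + 2*6**2)*7 = (16/65 + 2*36)*7 = (16/65 + 72)*7 = (4696/65)*7 = 32872/65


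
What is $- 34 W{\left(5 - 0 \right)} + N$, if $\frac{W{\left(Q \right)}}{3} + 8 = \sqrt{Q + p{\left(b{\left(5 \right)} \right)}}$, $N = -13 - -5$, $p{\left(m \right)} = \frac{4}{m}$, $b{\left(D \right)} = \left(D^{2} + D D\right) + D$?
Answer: $808 - \frac{306 \sqrt{1705}}{55} \approx 578.27$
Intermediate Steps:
$b{\left(D \right)} = D + 2 D^{2}$ ($b{\left(D \right)} = \left(D^{2} + D^{2}\right) + D = 2 D^{2} + D = D + 2 D^{2}$)
$N = -8$ ($N = -13 + 5 = -8$)
$W{\left(Q \right)} = -24 + 3 \sqrt{\frac{4}{55} + Q}$ ($W{\left(Q \right)} = -24 + 3 \sqrt{Q + \frac{4}{5 \left(1 + 2 \cdot 5\right)}} = -24 + 3 \sqrt{Q + \frac{4}{5 \left(1 + 10\right)}} = -24 + 3 \sqrt{Q + \frac{4}{5 \cdot 11}} = -24 + 3 \sqrt{Q + \frac{4}{55}} = -24 + 3 \sqrt{\frac{4}{55} + Q}$)
$- 34 W{\left(5 - 0 \right)} + N = - 34 \left(-24 + \frac{3 \sqrt{220 + 3025 \left(5 - 0\right)}}{55}\right) - 8 = - 34 \left(-24 + \frac{3 \sqrt{220 + 3025 \left(5 + 0\right)}}{55}\right) - 8 = - 34 \left(-24 + \frac{3 \sqrt{220 + 3025 \cdot 5}}{55}\right) - 8 = - 34 \left(-24 + \frac{3 \sqrt{220 + 15125}}{55}\right) - 8 = - 34 \left(-24 + \frac{3 \sqrt{15345}}{55}\right) - 8 = - 34 \left(-24 + \frac{3 \cdot 3 \sqrt{1705}}{55}\right) - 8 = - 34 \left(-24 + \frac{9 \sqrt{1705}}{55}\right) - 8 = \left(816 - \frac{306 \sqrt{1705}}{55}\right) - 8 = 808 - \frac{306 \sqrt{1705}}{55}$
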